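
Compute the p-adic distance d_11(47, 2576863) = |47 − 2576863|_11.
d_11(47, 2576863) = 1/161051

Step 1 — x − y = 47 − 2576863 = -2576816. Step 2 — v_11(-2576816) = 5 (factor: -2576816 = −(11^5 · 16); the sign does not affect v_p). Step 3 — |x − y|_11 = 11^{-5} = 1/161051.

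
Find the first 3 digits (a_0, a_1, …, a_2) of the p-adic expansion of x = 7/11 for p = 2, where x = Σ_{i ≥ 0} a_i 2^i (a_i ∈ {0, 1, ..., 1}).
(a_0, …, a_2) = (1, 0, 1)

v_2(7/11) = 0 (numerator and denominator both coprime to 2), so x ∈ ℤ_2^×. Compute digits iteratively via a_i = x_i mod 2, x_{i+1} = (x_i − a_i)/2, with x_0 = x:
  x_0 = 7/11;  a_0 = 1;  x_1 = (x_0 − 1)/2 = -2/11
  x_1 = -2/11;  a_1 = 0;  x_2 = (x_1 − 0)/2 = -1/11
  x_2 = -1/11;  a_2 = 1;  x_3 = (x_2 − 1)/2 = -6/11
Digits: (1, 0, 1).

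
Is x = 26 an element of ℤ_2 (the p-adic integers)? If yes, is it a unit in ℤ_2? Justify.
x ∈ ℤ_2 but not a unit; v_2(x) = 1 > 0

ℤ_2 = {x ∈ ℚ_2 : v_2(x) ≥ 0} and ℤ_2^× = {x ∈ ℤ_2 : v_2(x) = 0}. Here v_2(26) = v_2(num) − v_2(den) = 1; compare against these criteria.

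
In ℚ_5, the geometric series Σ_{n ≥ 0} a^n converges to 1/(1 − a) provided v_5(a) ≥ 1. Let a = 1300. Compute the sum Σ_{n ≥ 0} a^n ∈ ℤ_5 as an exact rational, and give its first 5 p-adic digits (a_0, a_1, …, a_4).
Σ a^n = 1/(1 − a) = -1/1299;  first 5 digits = (1, 0, 2, 0, 1)

v_5(a) = 2 ≥ 1, so the series converges in ℤ_5 to 1/(1 − a) = 1/(1 − 1300) = -1/1299. Expand this rational in ℤ_5: compute digits iteratively via d_i = x_i mod 5, x_{i+1} = (x_i − d_i)/5. The first 5 digits are (1, 0, 2, 0, 1).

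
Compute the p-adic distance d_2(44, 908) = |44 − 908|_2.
d_2(44, 908) = 1/32

Step 1 — x − y = 44 − 908 = -864. Step 2 — v_2(-864) = 5 (factor: -864 = −(2^5 · 27); the sign does not affect v_p). Step 3 — |x − y|_2 = 2^{-5} = 1/32.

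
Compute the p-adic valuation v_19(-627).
v_19(-627) = 1

v_19(n) is the largest exponent k such that 19^k divides n. Factor out: -627 = -19^1 · 33. (Sign doesn't affect v_p.) So v_19(-627) = 1.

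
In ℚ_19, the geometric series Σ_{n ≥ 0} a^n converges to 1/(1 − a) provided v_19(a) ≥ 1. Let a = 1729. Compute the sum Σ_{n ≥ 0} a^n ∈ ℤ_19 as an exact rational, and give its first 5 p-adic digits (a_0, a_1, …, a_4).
Σ a^n = 1/(1 − a) = -1/1728;  first 5 digits = (1, 15, 1, 11, 2)

v_19(a) = 1 ≥ 1, so the series converges in ℤ_19 to 1/(1 − a) = 1/(1 − 1729) = -1/1728. Expand this rational in ℤ_19: compute digits iteratively via d_i = x_i mod 19, x_{i+1} = (x_i − d_i)/19. The first 5 digits are (1, 15, 1, 11, 2).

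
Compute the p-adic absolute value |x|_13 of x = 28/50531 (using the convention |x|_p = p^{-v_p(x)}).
|28/50531|_13 = 2197

Step 1 — compute v_13(x) by factoring powers of 13 out of the numerator and denominator: v_13(28/50531) = -3. Step 2 — apply |x|_p = p^{-v_p(x)} = 13^{3} = 2197.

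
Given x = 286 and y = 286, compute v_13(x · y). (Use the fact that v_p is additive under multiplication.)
v_13(81796) = 2

v_p(x) = 1 (factor: 286 = 13^1 · 22); v_p(y) = 1 (factor: 286 = 13^1 · 22). Additivity: v_p(xy) = v_p(x) + v_p(y) = 1 + 1 = 2. (Direct check: xy = 81796 = 13^2 · (484).)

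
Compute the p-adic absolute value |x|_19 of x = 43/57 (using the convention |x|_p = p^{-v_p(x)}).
|43/57|_19 = 19

Step 1 — compute v_19(x) by factoring powers of 19 out of the numerator and denominator: v_19(43/57) = -1. Step 2 — apply |x|_p = p^{-v_p(x)} = 19^{1} = 19.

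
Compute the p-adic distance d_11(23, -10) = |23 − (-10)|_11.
d_11(23, -10) = 1/11

Step 1 — x − y = 23 − (-10) = 33. Step 2 — v_11(33) = 1 (factor: 33 = (11^1 · 3); the sign does not affect v_p). Step 3 — |x − y|_11 = 11^{-1} = 1/11.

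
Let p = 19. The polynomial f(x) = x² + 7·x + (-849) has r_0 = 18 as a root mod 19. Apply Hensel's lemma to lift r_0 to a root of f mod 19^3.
r_2 = 6668 (mod 6859)

Hensel: r_{i+1} = r_i − f(r_i)·(f′(r_i))^{-1} mod 19^{i+2}, f′(x) = 2x + 7. Iterate:
  r_0 = 18 (mod 19)
  r_1 = 170 (mod 361)
  r_2 = 6668 (mod 6859)
Final: r = 6668 satisfies f(r) ≡ 0 mod 19^3.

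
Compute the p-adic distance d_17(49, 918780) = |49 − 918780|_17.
d_17(49, 918780) = 1/83521

Step 1 — x − y = 49 − 918780 = -918731. Step 2 — v_17(-918731) = 4 (factor: -918731 = −(17^4 · 11); the sign does not affect v_p). Step 3 — |x − y|_17 = 17^{-4} = 1/83521.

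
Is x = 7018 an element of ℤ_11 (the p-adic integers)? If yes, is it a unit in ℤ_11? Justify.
x ∈ ℤ_11 but not a unit; v_11(x) = 2 > 0

ℤ_11 = {x ∈ ℚ_11 : v_11(x) ≥ 0} and ℤ_11^× = {x ∈ ℤ_11 : v_11(x) = 0}. Here v_11(7018) = v_11(num) − v_11(den) = 2; compare against these criteria.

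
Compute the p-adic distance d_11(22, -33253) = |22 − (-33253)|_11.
d_11(22, -33253) = 1/1331

Step 1 — x − y = 22 − (-33253) = 33275. Step 2 — v_11(33275) = 3 (factor: 33275 = (11^3 · 25); the sign does not affect v_p). Step 3 — |x − y|_11 = 11^{-3} = 1/1331.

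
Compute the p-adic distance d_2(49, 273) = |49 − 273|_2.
d_2(49, 273) = 1/32

Step 1 — x − y = 49 − 273 = -224. Step 2 — v_2(-224) = 5 (factor: -224 = −(2^5 · 7); the sign does not affect v_p). Step 3 — |x − y|_2 = 2^{-5} = 1/32.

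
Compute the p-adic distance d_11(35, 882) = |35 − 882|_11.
d_11(35, 882) = 1/121

Step 1 — x − y = 35 − 882 = -847. Step 2 — v_11(-847) = 2 (factor: -847 = −(11^2 · 7); the sign does not affect v_p). Step 3 — |x − y|_11 = 11^{-2} = 1/121.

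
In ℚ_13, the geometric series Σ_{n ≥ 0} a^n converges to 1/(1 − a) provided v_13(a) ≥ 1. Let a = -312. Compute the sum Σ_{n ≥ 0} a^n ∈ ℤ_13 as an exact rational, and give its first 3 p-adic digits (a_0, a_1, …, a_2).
Σ a^n = 1/(1 − a) = 1/313;  first 3 digits = (1, 2, 2)

v_13(a) = 1 ≥ 1, so the series converges in ℤ_13 to 1/(1 − a) = 1/(1 − (-312)) = 1/313. Expand this rational in ℤ_13: compute digits iteratively via d_i = x_i mod 13, x_{i+1} = (x_i − d_i)/13. The first 3 digits are (1, 2, 2).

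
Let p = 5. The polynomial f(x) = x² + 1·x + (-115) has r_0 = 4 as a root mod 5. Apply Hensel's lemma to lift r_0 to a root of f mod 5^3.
r_2 = 109 (mod 125)

Hensel: r_{i+1} = r_i − f(r_i)·(f′(r_i))^{-1} mod 5^{i+2}, f′(x) = 2x + 1. Iterate:
  r_0 = 4 (mod 5)
  r_1 = 9 (mod 25)
  r_2 = 109 (mod 125)
Final: r = 109 satisfies f(r) ≡ 0 mod 5^3.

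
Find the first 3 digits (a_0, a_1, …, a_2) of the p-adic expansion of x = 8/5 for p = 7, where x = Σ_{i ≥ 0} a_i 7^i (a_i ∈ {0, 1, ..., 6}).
(a_0, …, a_2) = (3, 4, 5)

v_7(8/5) = 0 (numerator and denominator both coprime to 7), so x ∈ ℤ_7^×. Compute digits iteratively via a_i = x_i mod 7, x_{i+1} = (x_i − a_i)/7, with x_0 = x:
  x_0 = 8/5;  a_0 = 3;  x_1 = (x_0 − 3)/7 = -1/5
  x_1 = -1/5;  a_1 = 4;  x_2 = (x_1 − 4)/7 = -3/5
  x_2 = -3/5;  a_2 = 5;  x_3 = (x_2 − 5)/7 = -4/5
Digits: (3, 4, 5).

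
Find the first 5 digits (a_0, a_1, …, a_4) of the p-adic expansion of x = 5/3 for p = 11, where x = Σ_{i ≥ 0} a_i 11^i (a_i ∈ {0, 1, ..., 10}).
(a_0, …, a_4) = (9, 3, 7, 3, 7)

v_11(5/3) = 0 (numerator and denominator both coprime to 11), so x ∈ ℤ_11^×. Compute digits iteratively via a_i = x_i mod 11, x_{i+1} = (x_i − a_i)/11, with x_0 = x:
  x_0 = 5/3;  a_0 = 9;  x_1 = (x_0 − 9)/11 = -2/3
  x_1 = -2/3;  a_1 = 3;  x_2 = (x_1 − 3)/11 = -1/3
  x_2 = -1/3;  a_2 = 7;  x_3 = (x_2 − 7)/11 = -2/3
  x_3 = -2/3;  a_3 = 3;  x_4 = (x_3 − 3)/11 = -1/3
  x_4 = -1/3;  a_4 = 7;  x_5 = (x_4 − 7)/11 = -2/3
Digits: (9, 3, 7, 3, 7).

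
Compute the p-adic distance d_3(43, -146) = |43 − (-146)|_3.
d_3(43, -146) = 1/27

Step 1 — x − y = 43 − (-146) = 189. Step 2 — v_3(189) = 3 (factor: 189 = (3^3 · 7); the sign does not affect v_p). Step 3 — |x − y|_3 = 3^{-3} = 1/27.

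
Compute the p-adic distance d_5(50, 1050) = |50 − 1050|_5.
d_5(50, 1050) = 1/125

Step 1 — x − y = 50 − 1050 = -1000. Step 2 — v_5(-1000) = 3 (factor: -1000 = −(5^3 · 8); the sign does not affect v_p). Step 3 — |x − y|_5 = 5^{-3} = 1/125.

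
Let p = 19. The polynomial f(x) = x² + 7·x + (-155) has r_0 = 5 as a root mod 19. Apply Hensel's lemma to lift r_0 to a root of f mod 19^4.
r_3 = 88944 (mod 130321)

Hensel: r_{i+1} = r_i − f(r_i)·(f′(r_i))^{-1} mod 19^{i+2}, f′(x) = 2x + 7. Iterate:
  r_0 = 5 (mod 19)
  r_1 = 138 (mod 361)
  r_2 = 6636 (mod 6859)
  r_3 = 88944 (mod 130321)
Final: r = 88944 satisfies f(r) ≡ 0 mod 19^4.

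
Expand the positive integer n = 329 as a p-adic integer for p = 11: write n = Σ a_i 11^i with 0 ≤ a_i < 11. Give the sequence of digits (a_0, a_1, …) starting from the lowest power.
(a_0, a_1, …) = (10, 7, 2)

Repeated division by 11 gives the digits low-to-high: 329 = 10 + 7·11^1 + 2·11^2. Digit sequence: (10, 7, 2).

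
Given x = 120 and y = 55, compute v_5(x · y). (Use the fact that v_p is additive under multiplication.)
v_5(6600) = 2

v_p(x) = 1 (factor: 120 = 5^1 · 24); v_p(y) = 1 (factor: 55 = 5^1 · 11). Additivity: v_p(xy) = v_p(x) + v_p(y) = 1 + 1 = 2. (Direct check: xy = 6600 = 5^2 · (264).)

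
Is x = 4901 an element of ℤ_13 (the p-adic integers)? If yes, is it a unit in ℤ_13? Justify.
x ∈ ℤ_13 but not a unit; v_13(x) = 2 > 0

ℤ_13 = {x ∈ ℚ_13 : v_13(x) ≥ 0} and ℤ_13^× = {x ∈ ℤ_13 : v_13(x) = 0}. Here v_13(4901) = v_13(num) − v_13(den) = 2; compare against these criteria.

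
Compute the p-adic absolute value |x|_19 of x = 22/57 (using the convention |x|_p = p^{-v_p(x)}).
|22/57|_19 = 19

Step 1 — compute v_19(x) by factoring powers of 19 out of the numerator and denominator: v_19(22/57) = -1. Step 2 — apply |x|_p = p^{-v_p(x)} = 19^{1} = 19.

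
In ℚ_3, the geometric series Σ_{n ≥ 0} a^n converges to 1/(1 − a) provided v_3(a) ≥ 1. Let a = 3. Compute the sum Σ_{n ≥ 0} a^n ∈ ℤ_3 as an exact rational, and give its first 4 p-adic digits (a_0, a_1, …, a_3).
Σ a^n = 1/(1 − a) = -1/2;  first 4 digits = (1, 1, 1, 1)

v_3(a) = 1 ≥ 1, so the series converges in ℤ_3 to 1/(1 − a) = 1/(1 − 3) = -1/2. Expand this rational in ℤ_3: compute digits iteratively via d_i = x_i mod 3, x_{i+1} = (x_i − d_i)/3. The first 4 digits are (1, 1, 1, 1).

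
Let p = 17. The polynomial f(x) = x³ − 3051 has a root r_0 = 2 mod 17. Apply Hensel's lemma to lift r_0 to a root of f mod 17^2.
r_1 = 87 (mod 289)

Hensel: r_{i+1} = r_i − f(r_i)/f′(r_i) mod 17^{i+2}, where f′(x) = 3x². Iterate:
  r_0 = 2 (mod 17)
  r_1 = 87 (mod 289)
Final: r = 87 with f(r) ≡ 0 mod 17^2.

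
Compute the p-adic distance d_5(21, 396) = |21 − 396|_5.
d_5(21, 396) = 1/125

Step 1 — x − y = 21 − 396 = -375. Step 2 — v_5(-375) = 3 (factor: -375 = −(5^3 · 3); the sign does not affect v_p). Step 3 — |x − y|_5 = 5^{-3} = 1/125.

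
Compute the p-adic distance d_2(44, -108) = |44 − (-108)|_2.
d_2(44, -108) = 1/8

Step 1 — x − y = 44 − (-108) = 152. Step 2 — v_2(152) = 3 (factor: 152 = (2^3 · 19); the sign does not affect v_p). Step 3 — |x − y|_2 = 2^{-3} = 1/8.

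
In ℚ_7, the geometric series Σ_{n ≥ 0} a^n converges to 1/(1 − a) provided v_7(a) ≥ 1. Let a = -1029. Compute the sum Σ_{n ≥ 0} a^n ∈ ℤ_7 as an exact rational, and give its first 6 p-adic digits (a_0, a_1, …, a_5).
Σ a^n = 1/(1 − a) = 1/1030;  first 6 digits = (1, 0, 0, 4, 6, 6)

v_7(a) = 3 ≥ 1, so the series converges in ℤ_7 to 1/(1 − a) = 1/(1 − (-1029)) = 1/1030. Expand this rational in ℤ_7: compute digits iteratively via d_i = x_i mod 7, x_{i+1} = (x_i − d_i)/7. The first 6 digits are (1, 0, 0, 4, 6, 6).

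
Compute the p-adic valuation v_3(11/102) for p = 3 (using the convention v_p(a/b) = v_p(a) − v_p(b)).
v_3(11/102) = -1

Factor powers of 3 from the numerator and denominator of the reduced fraction: 11 = 3^0 · 11 and 102 = 3^1 · 34. Apply v_p(a/b) = v_p(a) − v_p(b): v_3(11/102) = 0 − 1 = -1.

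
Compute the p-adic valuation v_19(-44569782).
v_19(-44569782) = 5

v_19(n) is the largest exponent k such that 19^k divides n. Factor out: -44569782 = -19^5 · 18. (Sign doesn't affect v_p.) So v_19(-44569782) = 5.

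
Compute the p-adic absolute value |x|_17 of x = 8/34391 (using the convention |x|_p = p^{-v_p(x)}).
|8/34391|_17 = 4913

Step 1 — compute v_17(x) by factoring powers of 17 out of the numerator and denominator: v_17(8/34391) = -3. Step 2 — apply |x|_p = p^{-v_p(x)} = 17^{3} = 4913.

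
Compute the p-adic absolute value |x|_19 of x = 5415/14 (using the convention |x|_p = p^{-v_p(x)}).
|5415/14|_19 = 1/361

Step 1 — compute v_19(x) by factoring powers of 19 out of the numerator and denominator: v_19(5415/14) = 2. Step 2 — apply |x|_p = p^{-v_p(x)} = 19^{-2} = 1/361.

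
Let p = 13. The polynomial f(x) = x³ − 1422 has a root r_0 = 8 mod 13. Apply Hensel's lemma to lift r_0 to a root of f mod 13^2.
r_1 = 99 (mod 169)

Hensel: r_{i+1} = r_i − f(r_i)/f′(r_i) mod 13^{i+2}, where f′(x) = 3x². Iterate:
  r_0 = 8 (mod 13)
  r_1 = 99 (mod 169)
Final: r = 99 with f(r) ≡ 0 mod 13^2.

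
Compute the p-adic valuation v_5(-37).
v_5(-37) = 0

v_5(n) is the largest exponent k such that 5^k divides n. Factor out: -37 = -5^0 · 37. (Sign doesn't affect v_p.) So v_5(-37) = 0.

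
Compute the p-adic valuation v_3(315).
v_3(315) = 2

v_3(n) is the largest exponent k such that 3^k divides n. Factor out: 315 = 3^2 · 35. (Sign doesn't affect v_p.) So v_3(315) = 2.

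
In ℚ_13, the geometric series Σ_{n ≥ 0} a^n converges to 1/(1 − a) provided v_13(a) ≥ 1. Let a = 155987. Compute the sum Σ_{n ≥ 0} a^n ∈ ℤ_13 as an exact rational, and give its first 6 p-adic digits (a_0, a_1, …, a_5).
Σ a^n = 1/(1 − a) = -1/155986;  first 6 digits = (1, 0, 0, 6, 5, 0)

v_13(a) = 3 ≥ 1, so the series converges in ℤ_13 to 1/(1 − a) = 1/(1 − 155987) = -1/155986. Expand this rational in ℤ_13: compute digits iteratively via d_i = x_i mod 13, x_{i+1} = (x_i − d_i)/13. The first 6 digits are (1, 0, 0, 6, 5, 0).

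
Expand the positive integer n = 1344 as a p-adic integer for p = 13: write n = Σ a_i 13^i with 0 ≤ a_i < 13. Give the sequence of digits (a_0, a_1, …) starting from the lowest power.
(a_0, a_1, …) = (5, 12, 7)

Repeated division by 13 gives the digits low-to-high: 1344 = 5 + 12·13^1 + 7·13^2. Digit sequence: (5, 12, 7).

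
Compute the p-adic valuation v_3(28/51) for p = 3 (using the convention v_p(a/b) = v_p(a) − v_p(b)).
v_3(28/51) = -1

Factor powers of 3 from the numerator and denominator of the reduced fraction: 28 = 3^0 · 28 and 51 = 3^1 · 17. Apply v_p(a/b) = v_p(a) − v_p(b): v_3(28/51) = 0 − 1 = -1.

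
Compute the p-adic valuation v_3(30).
v_3(30) = 1

v_3(n) is the largest exponent k such that 3^k divides n. Factor out: 30 = 3^1 · 10. (Sign doesn't affect v_p.) So v_3(30) = 1.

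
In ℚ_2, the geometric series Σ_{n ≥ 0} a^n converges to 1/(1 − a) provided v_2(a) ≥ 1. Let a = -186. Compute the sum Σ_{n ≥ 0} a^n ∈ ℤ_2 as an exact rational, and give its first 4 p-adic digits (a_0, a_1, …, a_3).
Σ a^n = 1/(1 − a) = 1/187;  first 4 digits = (1, 1, 0, 0)

v_2(a) = 1 ≥ 1, so the series converges in ℤ_2 to 1/(1 − a) = 1/(1 − (-186)) = 1/187. Expand this rational in ℤ_2: compute digits iteratively via d_i = x_i mod 2, x_{i+1} = (x_i − d_i)/2. The first 4 digits are (1, 1, 0, 0).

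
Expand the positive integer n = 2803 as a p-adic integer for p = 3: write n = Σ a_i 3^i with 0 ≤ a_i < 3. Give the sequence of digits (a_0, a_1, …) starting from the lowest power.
(a_0, a_1, …) = (1, 1, 2, 1, 1, 2, 0, 1)

Repeated division by 3 gives the digits low-to-high: 2803 = 1 + 1·3^1 + 2·3^2 + 1·3^3 + 1·3^4 + 2·3^5 + 1·3^7. Digit sequence: (1, 1, 2, 1, 1, 2, 0, 1).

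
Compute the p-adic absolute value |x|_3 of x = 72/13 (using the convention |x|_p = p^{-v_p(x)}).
|72/13|_3 = 1/9

Step 1 — compute v_3(x) by factoring powers of 3 out of the numerator and denominator: v_3(72/13) = 2. Step 2 — apply |x|_p = p^{-v_p(x)} = 3^{-2} = 1/9.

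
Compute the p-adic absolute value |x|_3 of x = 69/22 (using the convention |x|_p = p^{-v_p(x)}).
|69/22|_3 = 1/3

Step 1 — compute v_3(x) by factoring powers of 3 out of the numerator and denominator: v_3(69/22) = 1. Step 2 — apply |x|_p = p^{-v_p(x)} = 3^{-1} = 1/3.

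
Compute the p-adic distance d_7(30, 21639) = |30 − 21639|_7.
d_7(30, 21639) = 1/2401

Step 1 — x − y = 30 − 21639 = -21609. Step 2 — v_7(-21609) = 4 (factor: -21609 = −(7^4 · 9); the sign does not affect v_p). Step 3 — |x − y|_7 = 7^{-4} = 1/2401.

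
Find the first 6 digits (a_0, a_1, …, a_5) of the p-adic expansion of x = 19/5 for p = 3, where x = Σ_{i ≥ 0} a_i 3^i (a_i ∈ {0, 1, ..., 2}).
(a_0, …, a_5) = (2, 0, 2, 0, 1, 2)

v_3(19/5) = 0 (numerator and denominator both coprime to 3), so x ∈ ℤ_3^×. Compute digits iteratively via a_i = x_i mod 3, x_{i+1} = (x_i − a_i)/3, with x_0 = x:
  x_0 = 19/5;  a_0 = 2;  x_1 = (x_0 − 2)/3 = 3/5
  x_1 = 3/5;  a_1 = 0;  x_2 = (x_1 − 0)/3 = 1/5
  x_2 = 1/5;  a_2 = 2;  x_3 = (x_2 − 2)/3 = -3/5
  x_3 = -3/5;  a_3 = 0;  x_4 = (x_3 − 0)/3 = -1/5
  x_4 = -1/5;  a_4 = 1;  x_5 = (x_4 − 1)/3 = -2/5
  x_5 = -2/5;  a_5 = 2;  x_6 = (x_5 − 2)/3 = -4/5
Digits: (2, 0, 2, 0, 1, 2).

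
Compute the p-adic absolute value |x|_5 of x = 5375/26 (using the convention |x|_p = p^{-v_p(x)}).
|5375/26|_5 = 1/125

Step 1 — compute v_5(x) by factoring powers of 5 out of the numerator and denominator: v_5(5375/26) = 3. Step 2 — apply |x|_p = p^{-v_p(x)} = 5^{-3} = 1/125.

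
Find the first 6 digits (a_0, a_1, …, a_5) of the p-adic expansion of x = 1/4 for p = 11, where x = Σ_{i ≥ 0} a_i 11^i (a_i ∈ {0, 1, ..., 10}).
(a_0, …, a_5) = (3, 8, 2, 8, 2, 8)

v_11(1/4) = 0 (numerator and denominator both coprime to 11), so x ∈ ℤ_11^×. Compute digits iteratively via a_i = x_i mod 11, x_{i+1} = (x_i − a_i)/11, with x_0 = x:
  x_0 = 1/4;  a_0 = 3;  x_1 = (x_0 − 3)/11 = -1/4
  x_1 = -1/4;  a_1 = 8;  x_2 = (x_1 − 8)/11 = -3/4
  x_2 = -3/4;  a_2 = 2;  x_3 = (x_2 − 2)/11 = -1/4
  x_3 = -1/4;  a_3 = 8;  x_4 = (x_3 − 8)/11 = -3/4
  x_4 = -3/4;  a_4 = 2;  x_5 = (x_4 − 2)/11 = -1/4
  x_5 = -1/4;  a_5 = 8;  x_6 = (x_5 − 8)/11 = -3/4
Digits: (3, 8, 2, 8, 2, 8).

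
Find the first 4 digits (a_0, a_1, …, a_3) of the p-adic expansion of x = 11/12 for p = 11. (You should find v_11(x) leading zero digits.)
(a_0, …, a_3) = (0, 1, 10, 0)

v_11(11/12) = 1, so a_0 = ... = a_0 = 0. Factor out: x = 11^1 · u with u = 1/12 a unit in ℤ_11. Expand u iteratively via a_{v+i} = u_i mod 11, u_{i+1} = (u_i − a_{v+i})/11:
  u_0 = 1/12;  a_1 = 1;  u_1 = (u_0 − 1)/11 = -1/12
  u_1 = -1/12;  a_2 = 10;  u_2 = (u_1 − 10)/11 = -11/12
  u_2 = -11/12;  a_3 = 0;  u_3 = (u_2 − 0)/11 = -1/12
Digits: (0, 1, 10, 0).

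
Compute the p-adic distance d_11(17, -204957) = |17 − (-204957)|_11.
d_11(17, -204957) = 1/14641

Step 1 — x − y = 17 − (-204957) = 204974. Step 2 — v_11(204974) = 4 (factor: 204974 = (11^4 · 14); the sign does not affect v_p). Step 3 — |x − y|_11 = 11^{-4} = 1/14641.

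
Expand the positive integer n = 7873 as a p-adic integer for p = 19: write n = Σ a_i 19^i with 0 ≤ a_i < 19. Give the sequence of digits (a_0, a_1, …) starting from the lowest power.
(a_0, a_1, …) = (7, 15, 2, 1)

Repeated division by 19 gives the digits low-to-high: 7873 = 7 + 15·19^1 + 2·19^2 + 1·19^3. Digit sequence: (7, 15, 2, 1).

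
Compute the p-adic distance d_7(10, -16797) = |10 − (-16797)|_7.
d_7(10, -16797) = 1/16807

Step 1 — x − y = 10 − (-16797) = 16807. Step 2 — v_7(16807) = 5 (factor: 16807 = (7^5 · 1); the sign does not affect v_p). Step 3 — |x − y|_7 = 7^{-5} = 1/16807.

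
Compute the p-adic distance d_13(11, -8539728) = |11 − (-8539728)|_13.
d_13(11, -8539728) = 1/371293

Step 1 — x − y = 11 − (-8539728) = 8539739. Step 2 — v_13(8539739) = 5 (factor: 8539739 = (13^5 · 23); the sign does not affect v_p). Step 3 — |x − y|_13 = 13^{-5} = 1/371293.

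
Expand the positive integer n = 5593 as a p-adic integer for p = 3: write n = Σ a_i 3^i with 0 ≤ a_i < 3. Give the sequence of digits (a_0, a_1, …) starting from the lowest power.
(a_0, a_1, …) = (1, 1, 0, 0, 0, 2, 1, 2)

Repeated division by 3 gives the digits low-to-high: 5593 = 1 + 1·3^1 + 2·3^5 + 1·3^6 + 2·3^7. Digit sequence: (1, 1, 0, 0, 0, 2, 1, 2).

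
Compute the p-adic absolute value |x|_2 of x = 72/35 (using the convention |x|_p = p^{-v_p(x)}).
|72/35|_2 = 1/8

Step 1 — compute v_2(x) by factoring powers of 2 out of the numerator and denominator: v_2(72/35) = 3. Step 2 — apply |x|_p = p^{-v_p(x)} = 2^{-3} = 1/8.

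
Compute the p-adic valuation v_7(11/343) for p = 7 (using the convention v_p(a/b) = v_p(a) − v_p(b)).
v_7(11/343) = -3

Factor powers of 7 from the numerator and denominator of the reduced fraction: 11 = 7^0 · 11 and 343 = 7^3 · 1. Apply v_p(a/b) = v_p(a) − v_p(b): v_7(11/343) = 0 − 3 = -3.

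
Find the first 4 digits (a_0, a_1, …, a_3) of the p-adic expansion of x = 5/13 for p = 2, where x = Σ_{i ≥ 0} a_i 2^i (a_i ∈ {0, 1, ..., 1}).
(a_0, …, a_3) = (1, 0, 0, 1)

v_2(5/13) = 0 (numerator and denominator both coprime to 2), so x ∈ ℤ_2^×. Compute digits iteratively via a_i = x_i mod 2, x_{i+1} = (x_i − a_i)/2, with x_0 = x:
  x_0 = 5/13;  a_0 = 1;  x_1 = (x_0 − 1)/2 = -4/13
  x_1 = -4/13;  a_1 = 0;  x_2 = (x_1 − 0)/2 = -2/13
  x_2 = -2/13;  a_2 = 0;  x_3 = (x_2 − 0)/2 = -1/13
  x_3 = -1/13;  a_3 = 1;  x_4 = (x_3 − 1)/2 = -7/13
Digits: (1, 0, 0, 1).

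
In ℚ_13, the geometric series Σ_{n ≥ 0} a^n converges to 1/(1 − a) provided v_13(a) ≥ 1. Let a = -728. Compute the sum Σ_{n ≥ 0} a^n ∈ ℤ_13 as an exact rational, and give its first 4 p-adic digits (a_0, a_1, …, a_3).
Σ a^n = 1/(1 − a) = 1/729;  first 4 digits = (1, 9, 11, 7)

v_13(a) = 1 ≥ 1, so the series converges in ℤ_13 to 1/(1 − a) = 1/(1 − (-728)) = 1/729. Expand this rational in ℤ_13: compute digits iteratively via d_i = x_i mod 13, x_{i+1} = (x_i − d_i)/13. The first 4 digits are (1, 9, 11, 7).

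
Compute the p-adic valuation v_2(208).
v_2(208) = 4

v_2(n) is the largest exponent k such that 2^k divides n. Factor out: 208 = 2^4 · 13. (Sign doesn't affect v_p.) So v_2(208) = 4.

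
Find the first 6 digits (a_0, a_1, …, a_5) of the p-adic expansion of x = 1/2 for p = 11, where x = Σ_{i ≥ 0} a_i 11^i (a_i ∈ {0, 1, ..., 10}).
(a_0, …, a_5) = (6, 5, 5, 5, 5, 5)

v_11(1/2) = 0 (numerator and denominator both coprime to 11), so x ∈ ℤ_11^×. Compute digits iteratively via a_i = x_i mod 11, x_{i+1} = (x_i − a_i)/11, with x_0 = x:
  x_0 = 1/2;  a_0 = 6;  x_1 = (x_0 − 6)/11 = -1/2
  x_1 = -1/2;  a_1 = 5;  x_2 = (x_1 − 5)/11 = -1/2
  x_2 = -1/2;  a_2 = 5;  x_3 = (x_2 − 5)/11 = -1/2
  x_3 = -1/2;  a_3 = 5;  x_4 = (x_3 − 5)/11 = -1/2
  x_4 = -1/2;  a_4 = 5;  x_5 = (x_4 − 5)/11 = -1/2
  x_5 = -1/2;  a_5 = 5;  x_6 = (x_5 − 5)/11 = -1/2
Digits: (6, 5, 5, 5, 5, 5).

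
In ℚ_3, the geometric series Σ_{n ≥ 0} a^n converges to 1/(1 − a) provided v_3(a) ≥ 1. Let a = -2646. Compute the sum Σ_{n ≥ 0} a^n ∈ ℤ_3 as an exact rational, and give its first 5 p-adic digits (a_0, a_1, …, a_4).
Σ a^n = 1/(1 − a) = 1/2647;  first 5 digits = (1, 0, 0, 1, 0)

v_3(a) = 3 ≥ 1, so the series converges in ℤ_3 to 1/(1 − a) = 1/(1 − (-2646)) = 1/2647. Expand this rational in ℤ_3: compute digits iteratively via d_i = x_i mod 3, x_{i+1} = (x_i − d_i)/3. The first 5 digits are (1, 0, 0, 1, 0).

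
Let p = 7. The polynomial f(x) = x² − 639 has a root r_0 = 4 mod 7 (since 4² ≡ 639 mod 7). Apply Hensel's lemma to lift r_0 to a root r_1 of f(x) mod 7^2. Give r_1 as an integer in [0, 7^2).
r_1 = 39 (mod 49)

Hensel's recurrence: r_{i+1} = r_i − f(r_i)·(f′(r_i))^{-1} mod 7^{i+2}, with f′(x) = 2x. Iterate:
  r_0 = 4 (mod 7)
  r_1 = 39 (mod 49)
Final: r_1 = 39, and one checks f(r_1) ≡ 0 mod 7^2.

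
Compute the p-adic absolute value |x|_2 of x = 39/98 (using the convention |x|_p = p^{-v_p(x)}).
|39/98|_2 = 2

Step 1 — compute v_2(x) by factoring powers of 2 out of the numerator and denominator: v_2(39/98) = -1. Step 2 — apply |x|_p = p^{-v_p(x)} = 2^{1} = 2.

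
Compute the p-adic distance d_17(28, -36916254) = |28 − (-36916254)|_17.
d_17(28, -36916254) = 1/1419857

Step 1 — x − y = 28 − (-36916254) = 36916282. Step 2 — v_17(36916282) = 5 (factor: 36916282 = (17^5 · 26); the sign does not affect v_p). Step 3 — |x − y|_17 = 17^{-5} = 1/1419857.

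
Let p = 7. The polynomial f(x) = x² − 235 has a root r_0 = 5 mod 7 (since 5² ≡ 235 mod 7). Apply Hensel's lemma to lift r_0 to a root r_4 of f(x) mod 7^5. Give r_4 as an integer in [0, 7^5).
r_4 = 11884 (mod 16807)

Hensel's recurrence: r_{i+1} = r_i − f(r_i)·(f′(r_i))^{-1} mod 7^{i+2}, with f′(x) = 2x. Iterate:
  r_0 = 5 (mod 7)
  r_1 = 26 (mod 49)
  r_2 = 222 (mod 343)
  r_3 = 2280 (mod 2401)
  r_4 = 11884 (mod 16807)
Final: r_4 = 11884, and one checks f(r_4) ≡ 0 mod 7^5.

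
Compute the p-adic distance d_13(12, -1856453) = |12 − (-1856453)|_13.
d_13(12, -1856453) = 1/371293

Step 1 — x − y = 12 − (-1856453) = 1856465. Step 2 — v_13(1856465) = 5 (factor: 1856465 = (13^5 · 5); the sign does not affect v_p). Step 3 — |x − y|_13 = 13^{-5} = 1/371293.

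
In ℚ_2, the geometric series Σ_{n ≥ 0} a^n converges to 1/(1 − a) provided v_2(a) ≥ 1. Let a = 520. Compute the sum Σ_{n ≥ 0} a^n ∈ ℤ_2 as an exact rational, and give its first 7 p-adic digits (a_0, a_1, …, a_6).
Σ a^n = 1/(1 − a) = -1/519;  first 7 digits = (1, 0, 0, 1, 0, 0, 1)

v_2(a) = 3 ≥ 1, so the series converges in ℤ_2 to 1/(1 − a) = 1/(1 − 520) = -1/519. Expand this rational in ℤ_2: compute digits iteratively via d_i = x_i mod 2, x_{i+1} = (x_i − d_i)/2. The first 7 digits are (1, 0, 0, 1, 0, 0, 1).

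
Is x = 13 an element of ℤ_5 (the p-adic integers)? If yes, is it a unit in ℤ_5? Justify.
x ∈ ℤ_5^× (unit); v_5(x) = 0

ℤ_5 = {x ∈ ℚ_5 : v_5(x) ≥ 0} and ℤ_5^× = {x ∈ ℤ_5 : v_5(x) = 0}. Here v_5(13) = v_5(num) − v_5(den) = 0; compare against these criteria.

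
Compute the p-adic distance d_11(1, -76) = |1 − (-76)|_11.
d_11(1, -76) = 1/11

Step 1 — x − y = 1 − (-76) = 77. Step 2 — v_11(77) = 1 (factor: 77 = (11^1 · 7); the sign does not affect v_p). Step 3 — |x − y|_11 = 11^{-1} = 1/11.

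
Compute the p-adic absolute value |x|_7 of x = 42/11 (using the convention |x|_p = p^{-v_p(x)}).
|42/11|_7 = 1/7

Step 1 — compute v_7(x) by factoring powers of 7 out of the numerator and denominator: v_7(42/11) = 1. Step 2 — apply |x|_p = p^{-v_p(x)} = 7^{-1} = 1/7.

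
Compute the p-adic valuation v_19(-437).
v_19(-437) = 1

v_19(n) is the largest exponent k such that 19^k divides n. Factor out: -437 = -19^1 · 23. (Sign doesn't affect v_p.) So v_19(-437) = 1.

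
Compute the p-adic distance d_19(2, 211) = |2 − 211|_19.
d_19(2, 211) = 1/19

Step 1 — x − y = 2 − 211 = -209. Step 2 — v_19(-209) = 1 (factor: -209 = −(19^1 · 11); the sign does not affect v_p). Step 3 — |x − y|_19 = 19^{-1} = 1/19.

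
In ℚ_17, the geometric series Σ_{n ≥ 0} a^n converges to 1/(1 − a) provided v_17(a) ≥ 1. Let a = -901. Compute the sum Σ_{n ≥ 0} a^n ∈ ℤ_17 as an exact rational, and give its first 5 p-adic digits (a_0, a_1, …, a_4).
Σ a^n = 1/(1 − a) = 1/902;  first 5 digits = (1, 15, 0, 4, 6)

v_17(a) = 1 ≥ 1, so the series converges in ℤ_17 to 1/(1 − a) = 1/(1 − (-901)) = 1/902. Expand this rational in ℤ_17: compute digits iteratively via d_i = x_i mod 17, x_{i+1} = (x_i − d_i)/17. The first 5 digits are (1, 15, 0, 4, 6).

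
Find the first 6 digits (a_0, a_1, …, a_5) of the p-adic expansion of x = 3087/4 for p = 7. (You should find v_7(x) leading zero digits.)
(a_0, …, a_5) = (0, 0, 0, 4, 5, 1)

v_7(3087/4) = 3, so a_0 = ... = a_2 = 0. Factor out: x = 7^3 · u with u = 9/4 a unit in ℤ_7. Expand u iteratively via a_{v+i} = u_i mod 7, u_{i+1} = (u_i − a_{v+i})/7:
  u_0 = 9/4;  a_3 = 4;  u_1 = (u_0 − 4)/7 = -1/4
  u_1 = -1/4;  a_4 = 5;  u_2 = (u_1 − 5)/7 = -3/4
  u_2 = -3/4;  a_5 = 1;  u_3 = (u_2 − 1)/7 = -1/4
Digits: (0, 0, 0, 4, 5, 1).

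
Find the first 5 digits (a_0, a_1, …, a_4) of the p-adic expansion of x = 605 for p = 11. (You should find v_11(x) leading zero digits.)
(a_0, …, a_4) = (0, 0, 5, 0, 0)

v_11(605) = 2, so a_0 = ... = a_1 = 0. Factor out: x = 11^2 · u with u = 5 a unit in ℤ_11. Expand u iteratively via a_{v+i} = u_i mod 11, u_{i+1} = (u_i − a_{v+i})/11:
  u_0 = 5;  a_2 = 5;  u_1 = (u_0 − 5)/11 = 0
  u_1 = 0;  a_3 = 0;  u_2 = (u_1 − 0)/11 = 0
  u_2 = 0;  a_4 = 0;  u_3 = (u_2 − 0)/11 = 0
Digits: (0, 0, 5, 0, 0).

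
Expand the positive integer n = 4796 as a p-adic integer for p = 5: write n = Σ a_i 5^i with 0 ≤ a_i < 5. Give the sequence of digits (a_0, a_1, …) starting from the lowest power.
(a_0, a_1, …) = (1, 4, 1, 3, 2, 1)

Repeated division by 5 gives the digits low-to-high: 4796 = 1 + 4·5^1 + 1·5^2 + 3·5^3 + 2·5^4 + 1·5^5. Digit sequence: (1, 4, 1, 3, 2, 1).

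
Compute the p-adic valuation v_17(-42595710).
v_17(-42595710) = 5

v_17(n) is the largest exponent k such that 17^k divides n. Factor out: -42595710 = -17^5 · 30. (Sign doesn't affect v_p.) So v_17(-42595710) = 5.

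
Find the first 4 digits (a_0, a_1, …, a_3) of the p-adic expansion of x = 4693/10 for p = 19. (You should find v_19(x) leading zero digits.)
(a_0, …, a_3) = (0, 0, 7, 13)

v_19(4693/10) = 2, so a_0 = ... = a_1 = 0. Factor out: x = 19^2 · u with u = 13/10 a unit in ℤ_19. Expand u iteratively via a_{v+i} = u_i mod 19, u_{i+1} = (u_i − a_{v+i})/19:
  u_0 = 13/10;  a_2 = 7;  u_1 = (u_0 − 7)/19 = -3/10
  u_1 = -3/10;  a_3 = 13;  u_2 = (u_1 − 13)/19 = -7/10
Digits: (0, 0, 7, 13).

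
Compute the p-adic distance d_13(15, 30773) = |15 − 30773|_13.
d_13(15, 30773) = 1/2197

Step 1 — x − y = 15 − 30773 = -30758. Step 2 — v_13(-30758) = 3 (factor: -30758 = −(13^3 · 14); the sign does not affect v_p). Step 3 — |x − y|_13 = 13^{-3} = 1/2197.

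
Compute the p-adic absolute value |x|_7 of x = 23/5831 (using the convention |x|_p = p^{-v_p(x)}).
|23/5831|_7 = 343

Step 1 — compute v_7(x) by factoring powers of 7 out of the numerator and denominator: v_7(23/5831) = -3. Step 2 — apply |x|_p = p^{-v_p(x)} = 7^{3} = 343.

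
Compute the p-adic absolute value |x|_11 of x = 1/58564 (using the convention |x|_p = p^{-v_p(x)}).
|1/58564|_11 = 14641

Step 1 — compute v_11(x) by factoring powers of 11 out of the numerator and denominator: v_11(1/58564) = -4. Step 2 — apply |x|_p = p^{-v_p(x)} = 11^{4} = 14641.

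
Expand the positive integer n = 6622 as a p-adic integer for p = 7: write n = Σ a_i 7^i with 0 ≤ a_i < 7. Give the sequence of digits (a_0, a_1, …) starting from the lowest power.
(a_0, a_1, …) = (0, 1, 2, 5, 2)

Repeated division by 7 gives the digits low-to-high: 6622 = 1·7^1 + 2·7^2 + 5·7^3 + 2·7^4. Digit sequence: (0, 1, 2, 5, 2).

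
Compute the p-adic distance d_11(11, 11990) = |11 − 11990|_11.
d_11(11, 11990) = 1/1331

Step 1 — x − y = 11 − 11990 = -11979. Step 2 — v_11(-11979) = 3 (factor: -11979 = −(11^3 · 9); the sign does not affect v_p). Step 3 — |x − y|_11 = 11^{-3} = 1/1331.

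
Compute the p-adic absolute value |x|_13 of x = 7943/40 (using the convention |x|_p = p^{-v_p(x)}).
|7943/40|_13 = 1/169

Step 1 — compute v_13(x) by factoring powers of 13 out of the numerator and denominator: v_13(7943/40) = 2. Step 2 — apply |x|_p = p^{-v_p(x)} = 13^{-2} = 1/169.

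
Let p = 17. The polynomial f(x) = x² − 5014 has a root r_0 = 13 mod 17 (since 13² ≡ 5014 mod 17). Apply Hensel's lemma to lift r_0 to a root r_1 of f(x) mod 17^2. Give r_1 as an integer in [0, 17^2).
r_1 = 166 (mod 289)

Hensel's recurrence: r_{i+1} = r_i − f(r_i)·(f′(r_i))^{-1} mod 17^{i+2}, with f′(x) = 2x. Iterate:
  r_0 = 13 (mod 17)
  r_1 = 166 (mod 289)
Final: r_1 = 166, and one checks f(r_1) ≡ 0 mod 17^2.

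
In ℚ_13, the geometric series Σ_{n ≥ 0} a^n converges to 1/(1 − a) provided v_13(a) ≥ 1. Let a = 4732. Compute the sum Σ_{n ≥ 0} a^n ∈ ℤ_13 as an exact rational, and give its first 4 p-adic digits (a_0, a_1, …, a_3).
Σ a^n = 1/(1 − a) = -1/4731;  first 4 digits = (1, 0, 2, 2)

v_13(a) = 2 ≥ 1, so the series converges in ℤ_13 to 1/(1 − a) = 1/(1 − 4732) = -1/4731. Expand this rational in ℤ_13: compute digits iteratively via d_i = x_i mod 13, x_{i+1} = (x_i − d_i)/13. The first 4 digits are (1, 0, 2, 2).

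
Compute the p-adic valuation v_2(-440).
v_2(-440) = 3

v_2(n) is the largest exponent k such that 2^k divides n. Factor out: -440 = -2^3 · 55. (Sign doesn't affect v_p.) So v_2(-440) = 3.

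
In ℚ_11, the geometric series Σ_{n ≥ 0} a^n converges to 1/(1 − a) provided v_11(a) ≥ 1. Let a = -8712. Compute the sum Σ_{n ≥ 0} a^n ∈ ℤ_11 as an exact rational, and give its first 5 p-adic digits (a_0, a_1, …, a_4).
Σ a^n = 1/(1 − a) = 1/8713;  first 5 digits = (1, 0, 5, 4, 2)

v_11(a) = 2 ≥ 1, so the series converges in ℤ_11 to 1/(1 − a) = 1/(1 − (-8712)) = 1/8713. Expand this rational in ℤ_11: compute digits iteratively via d_i = x_i mod 11, x_{i+1} = (x_i − d_i)/11. The first 5 digits are (1, 0, 5, 4, 2).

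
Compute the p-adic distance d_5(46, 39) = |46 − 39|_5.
d_5(46, 39) = 1

Step 1 — x − y = 46 − 39 = 7. Step 2 — v_5(7) = 0 (factor: 7 = (5^0 · 7); the sign does not affect v_p). Step 3 — |x − y|_5 = 5^{0} = 1.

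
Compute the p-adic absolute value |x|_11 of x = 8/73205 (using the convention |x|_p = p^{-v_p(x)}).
|8/73205|_11 = 14641

Step 1 — compute v_11(x) by factoring powers of 11 out of the numerator and denominator: v_11(8/73205) = -4. Step 2 — apply |x|_p = p^{-v_p(x)} = 11^{4} = 14641.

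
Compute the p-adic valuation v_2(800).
v_2(800) = 5

v_2(n) is the largest exponent k such that 2^k divides n. Factor out: 800 = 2^5 · 25. (Sign doesn't affect v_p.) So v_2(800) = 5.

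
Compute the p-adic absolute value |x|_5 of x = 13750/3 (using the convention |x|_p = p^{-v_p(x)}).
|13750/3|_5 = 1/625

Step 1 — compute v_5(x) by factoring powers of 5 out of the numerator and denominator: v_5(13750/3) = 4. Step 2 — apply |x|_p = p^{-v_p(x)} = 5^{-4} = 1/625.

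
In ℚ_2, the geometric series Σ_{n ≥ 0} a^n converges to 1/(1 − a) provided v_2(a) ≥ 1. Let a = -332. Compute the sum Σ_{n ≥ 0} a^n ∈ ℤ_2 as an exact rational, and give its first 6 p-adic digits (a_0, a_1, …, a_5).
Σ a^n = 1/(1 − a) = 1/333;  first 6 digits = (1, 0, 1, 0, 0, 0)

v_2(a) = 2 ≥ 1, so the series converges in ℤ_2 to 1/(1 − a) = 1/(1 − (-332)) = 1/333. Expand this rational in ℤ_2: compute digits iteratively via d_i = x_i mod 2, x_{i+1} = (x_i − d_i)/2. The first 6 digits are (1, 0, 1, 0, 0, 0).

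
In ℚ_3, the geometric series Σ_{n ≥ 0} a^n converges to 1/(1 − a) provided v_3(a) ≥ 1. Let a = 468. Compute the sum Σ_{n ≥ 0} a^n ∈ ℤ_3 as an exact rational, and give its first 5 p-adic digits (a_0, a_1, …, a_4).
Σ a^n = 1/(1 − a) = -1/467;  first 5 digits = (1, 0, 1, 2, 0)

v_3(a) = 2 ≥ 1, so the series converges in ℤ_3 to 1/(1 − a) = 1/(1 − 468) = -1/467. Expand this rational in ℤ_3: compute digits iteratively via d_i = x_i mod 3, x_{i+1} = (x_i − d_i)/3. The first 5 digits are (1, 0, 1, 2, 0).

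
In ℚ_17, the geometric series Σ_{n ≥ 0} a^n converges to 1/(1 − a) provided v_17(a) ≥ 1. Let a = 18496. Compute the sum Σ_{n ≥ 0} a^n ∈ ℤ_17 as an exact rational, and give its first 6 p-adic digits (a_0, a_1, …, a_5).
Σ a^n = 1/(1 − a) = -1/18495;  first 6 digits = (1, 0, 13, 3, 16, 2)

v_17(a) = 2 ≥ 1, so the series converges in ℤ_17 to 1/(1 − a) = 1/(1 − 18496) = -1/18495. Expand this rational in ℤ_17: compute digits iteratively via d_i = x_i mod 17, x_{i+1} = (x_i − d_i)/17. The first 6 digits are (1, 0, 13, 3, 16, 2).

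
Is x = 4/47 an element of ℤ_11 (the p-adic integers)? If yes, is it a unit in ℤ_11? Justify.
x ∈ ℤ_11^× (unit); v_11(x) = 0

ℤ_11 = {x ∈ ℚ_11 : v_11(x) ≥ 0} and ℤ_11^× = {x ∈ ℤ_11 : v_11(x) = 0}. Here v_11(4/47) = v_11(num) − v_11(den) = 0; compare against these criteria.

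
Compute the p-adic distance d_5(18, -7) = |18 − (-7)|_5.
d_5(18, -7) = 1/25

Step 1 — x − y = 18 − (-7) = 25. Step 2 — v_5(25) = 2 (factor: 25 = (5^2 · 1); the sign does not affect v_p). Step 3 — |x − y|_5 = 5^{-2} = 1/25.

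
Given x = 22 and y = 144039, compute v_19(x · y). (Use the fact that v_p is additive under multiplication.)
v_19(3168858) = 3

v_p(x) = 0 (factor: 22 = 19^0 · 22); v_p(y) = 3 (factor: 144039 = 19^3 · 21). Additivity: v_p(xy) = v_p(x) + v_p(y) = 0 + 3 = 3. (Direct check: xy = 3168858 = 19^3 · (462).)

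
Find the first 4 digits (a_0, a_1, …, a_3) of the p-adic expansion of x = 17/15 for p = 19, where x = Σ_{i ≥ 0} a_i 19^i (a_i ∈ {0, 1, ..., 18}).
(a_0, …, a_3) = (10, 16, 8, 16)

v_19(17/15) = 0 (numerator and denominator both coprime to 19), so x ∈ ℤ_19^×. Compute digits iteratively via a_i = x_i mod 19, x_{i+1} = (x_i − a_i)/19, with x_0 = x:
  x_0 = 17/15;  a_0 = 10;  x_1 = (x_0 − 10)/19 = -7/15
  x_1 = -7/15;  a_1 = 16;  x_2 = (x_1 − 16)/19 = -13/15
  x_2 = -13/15;  a_2 = 8;  x_3 = (x_2 − 8)/19 = -7/15
  x_3 = -7/15;  a_3 = 16;  x_4 = (x_3 − 16)/19 = -13/15
Digits: (10, 16, 8, 16).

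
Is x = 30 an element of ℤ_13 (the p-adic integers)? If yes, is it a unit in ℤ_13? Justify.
x ∈ ℤ_13^× (unit); v_13(x) = 0

ℤ_13 = {x ∈ ℚ_13 : v_13(x) ≥ 0} and ℤ_13^× = {x ∈ ℤ_13 : v_13(x) = 0}. Here v_13(30) = v_13(num) − v_13(den) = 0; compare against these criteria.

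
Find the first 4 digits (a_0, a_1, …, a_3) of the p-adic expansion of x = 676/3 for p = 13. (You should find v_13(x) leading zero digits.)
(a_0, …, a_3) = (0, 0, 10, 8)

v_13(676/3) = 2, so a_0 = ... = a_1 = 0. Factor out: x = 13^2 · u with u = 4/3 a unit in ℤ_13. Expand u iteratively via a_{v+i} = u_i mod 13, u_{i+1} = (u_i − a_{v+i})/13:
  u_0 = 4/3;  a_2 = 10;  u_1 = (u_0 − 10)/13 = -2/3
  u_1 = -2/3;  a_3 = 8;  u_2 = (u_1 − 8)/13 = -2/3
Digits: (0, 0, 10, 8).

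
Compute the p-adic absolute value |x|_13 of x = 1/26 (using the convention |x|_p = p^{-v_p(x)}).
|1/26|_13 = 13

Step 1 — compute v_13(x) by factoring powers of 13 out of the numerator and denominator: v_13(1/26) = -1. Step 2 — apply |x|_p = p^{-v_p(x)} = 13^{1} = 13.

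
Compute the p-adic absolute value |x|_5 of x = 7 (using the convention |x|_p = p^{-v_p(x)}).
|7|_5 = 1

Step 1 — compute v_5(x) by factoring powers of 5 out of the numerator and denominator: v_5(7) = 0. Step 2 — apply |x|_p = p^{-v_p(x)} = 5^{0} = 1.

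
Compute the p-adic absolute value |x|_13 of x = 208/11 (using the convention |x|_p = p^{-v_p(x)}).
|208/11|_13 = 1/13

Step 1 — compute v_13(x) by factoring powers of 13 out of the numerator and denominator: v_13(208/11) = 1. Step 2 — apply |x|_p = p^{-v_p(x)} = 13^{-1} = 1/13.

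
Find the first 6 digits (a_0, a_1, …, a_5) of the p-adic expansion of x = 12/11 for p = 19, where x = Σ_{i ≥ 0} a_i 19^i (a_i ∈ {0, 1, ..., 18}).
(a_0, …, a_5) = (8, 10, 15, 13, 1, 12)

v_19(12/11) = 0 (numerator and denominator both coprime to 19), so x ∈ ℤ_19^×. Compute digits iteratively via a_i = x_i mod 19, x_{i+1} = (x_i − a_i)/19, with x_0 = x:
  x_0 = 12/11;  a_0 = 8;  x_1 = (x_0 − 8)/19 = -4/11
  x_1 = -4/11;  a_1 = 10;  x_2 = (x_1 − 10)/19 = -6/11
  x_2 = -6/11;  a_2 = 15;  x_3 = (x_2 − 15)/19 = -9/11
  x_3 = -9/11;  a_3 = 13;  x_4 = (x_3 − 13)/19 = -8/11
  x_4 = -8/11;  a_4 = 1;  x_5 = (x_4 − 1)/19 = -1/11
  x_5 = -1/11;  a_5 = 12;  x_6 = (x_5 − 12)/19 = -7/11
Digits: (8, 10, 15, 13, 1, 12).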